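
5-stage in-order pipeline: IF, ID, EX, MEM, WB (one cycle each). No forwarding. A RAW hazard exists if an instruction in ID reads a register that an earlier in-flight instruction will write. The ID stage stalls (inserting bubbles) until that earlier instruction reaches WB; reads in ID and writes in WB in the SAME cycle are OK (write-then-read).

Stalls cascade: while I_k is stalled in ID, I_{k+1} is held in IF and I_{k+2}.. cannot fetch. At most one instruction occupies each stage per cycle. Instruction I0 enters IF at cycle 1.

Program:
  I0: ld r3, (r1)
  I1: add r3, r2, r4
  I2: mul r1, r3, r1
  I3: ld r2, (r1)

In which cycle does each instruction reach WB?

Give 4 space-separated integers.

I0 ld r3 <- r1: IF@1 ID@2 stall=0 (-) EX@3 MEM@4 WB@5
I1 add r3 <- r2,r4: IF@2 ID@3 stall=0 (-) EX@4 MEM@5 WB@6
I2 mul r1 <- r3,r1: IF@3 ID@4 stall=2 (RAW on I1.r3 (WB@6)) EX@7 MEM@8 WB@9
I3 ld r2 <- r1: IF@4 ID@7 stall=2 (RAW on I2.r1 (WB@9)) EX@10 MEM@11 WB@12

Answer: 5 6 9 12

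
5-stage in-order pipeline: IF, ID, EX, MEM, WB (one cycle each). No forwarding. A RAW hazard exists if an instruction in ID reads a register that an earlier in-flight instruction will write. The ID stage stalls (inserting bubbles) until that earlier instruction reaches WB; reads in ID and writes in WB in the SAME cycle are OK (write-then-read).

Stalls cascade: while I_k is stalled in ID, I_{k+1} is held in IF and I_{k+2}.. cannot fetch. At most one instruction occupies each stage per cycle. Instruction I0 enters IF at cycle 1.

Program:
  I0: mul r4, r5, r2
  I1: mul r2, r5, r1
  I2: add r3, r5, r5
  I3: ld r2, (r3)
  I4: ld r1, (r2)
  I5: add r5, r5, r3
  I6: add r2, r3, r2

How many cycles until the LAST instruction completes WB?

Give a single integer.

I0 mul r4 <- r5,r2: IF@1 ID@2 stall=0 (-) EX@3 MEM@4 WB@5
I1 mul r2 <- r5,r1: IF@2 ID@3 stall=0 (-) EX@4 MEM@5 WB@6
I2 add r3 <- r5,r5: IF@3 ID@4 stall=0 (-) EX@5 MEM@6 WB@7
I3 ld r2 <- r3: IF@4 ID@5 stall=2 (RAW on I2.r3 (WB@7)) EX@8 MEM@9 WB@10
I4 ld r1 <- r2: IF@5 ID@8 stall=2 (RAW on I3.r2 (WB@10)) EX@11 MEM@12 WB@13
I5 add r5 <- r5,r3: IF@8 ID@11 stall=0 (-) EX@12 MEM@13 WB@14
I6 add r2 <- r3,r2: IF@11 ID@12 stall=0 (-) EX@13 MEM@14 WB@15

Answer: 15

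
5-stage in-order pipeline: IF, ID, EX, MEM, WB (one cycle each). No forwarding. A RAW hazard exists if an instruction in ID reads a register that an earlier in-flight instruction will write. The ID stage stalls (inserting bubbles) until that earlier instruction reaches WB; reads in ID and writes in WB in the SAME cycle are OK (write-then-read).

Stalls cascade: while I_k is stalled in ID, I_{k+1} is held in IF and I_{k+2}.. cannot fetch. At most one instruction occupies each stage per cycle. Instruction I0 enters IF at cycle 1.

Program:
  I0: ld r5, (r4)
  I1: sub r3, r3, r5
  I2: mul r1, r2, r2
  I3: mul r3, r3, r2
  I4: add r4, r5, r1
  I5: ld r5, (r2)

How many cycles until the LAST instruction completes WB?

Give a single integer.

I0 ld r5 <- r4: IF@1 ID@2 stall=0 (-) EX@3 MEM@4 WB@5
I1 sub r3 <- r3,r5: IF@2 ID@3 stall=2 (RAW on I0.r5 (WB@5)) EX@6 MEM@7 WB@8
I2 mul r1 <- r2,r2: IF@3 ID@6 stall=0 (-) EX@7 MEM@8 WB@9
I3 mul r3 <- r3,r2: IF@6 ID@7 stall=1 (RAW on I1.r3 (WB@8)) EX@9 MEM@10 WB@11
I4 add r4 <- r5,r1: IF@7 ID@9 stall=0 (-) EX@10 MEM@11 WB@12
I5 ld r5 <- r2: IF@9 ID@10 stall=0 (-) EX@11 MEM@12 WB@13

Answer: 13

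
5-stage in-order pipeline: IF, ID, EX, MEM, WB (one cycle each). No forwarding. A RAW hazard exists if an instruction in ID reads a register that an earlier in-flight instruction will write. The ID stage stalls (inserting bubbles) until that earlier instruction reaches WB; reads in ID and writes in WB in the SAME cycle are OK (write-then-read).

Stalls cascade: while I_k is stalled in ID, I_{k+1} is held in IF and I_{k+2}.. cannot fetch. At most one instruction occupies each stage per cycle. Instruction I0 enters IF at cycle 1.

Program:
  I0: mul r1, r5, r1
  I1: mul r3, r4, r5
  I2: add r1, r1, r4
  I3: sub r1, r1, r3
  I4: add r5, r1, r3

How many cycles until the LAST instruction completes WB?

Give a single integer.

I0 mul r1 <- r5,r1: IF@1 ID@2 stall=0 (-) EX@3 MEM@4 WB@5
I1 mul r3 <- r4,r5: IF@2 ID@3 stall=0 (-) EX@4 MEM@5 WB@6
I2 add r1 <- r1,r4: IF@3 ID@4 stall=1 (RAW on I0.r1 (WB@5)) EX@6 MEM@7 WB@8
I3 sub r1 <- r1,r3: IF@4 ID@6 stall=2 (RAW on I2.r1 (WB@8)) EX@9 MEM@10 WB@11
I4 add r5 <- r1,r3: IF@6 ID@9 stall=2 (RAW on I3.r1 (WB@11)) EX@12 MEM@13 WB@14

Answer: 14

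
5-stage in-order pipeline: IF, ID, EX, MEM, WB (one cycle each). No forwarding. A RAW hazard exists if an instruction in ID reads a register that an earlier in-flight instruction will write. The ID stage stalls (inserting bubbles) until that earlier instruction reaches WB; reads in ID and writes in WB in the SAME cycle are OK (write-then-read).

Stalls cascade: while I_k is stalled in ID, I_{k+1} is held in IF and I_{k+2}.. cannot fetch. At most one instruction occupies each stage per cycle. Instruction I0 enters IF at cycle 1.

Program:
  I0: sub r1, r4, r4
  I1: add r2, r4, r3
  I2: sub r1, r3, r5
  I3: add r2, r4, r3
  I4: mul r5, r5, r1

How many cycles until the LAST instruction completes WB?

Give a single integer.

I0 sub r1 <- r4,r4: IF@1 ID@2 stall=0 (-) EX@3 MEM@4 WB@5
I1 add r2 <- r4,r3: IF@2 ID@3 stall=0 (-) EX@4 MEM@5 WB@6
I2 sub r1 <- r3,r5: IF@3 ID@4 stall=0 (-) EX@5 MEM@6 WB@7
I3 add r2 <- r4,r3: IF@4 ID@5 stall=0 (-) EX@6 MEM@7 WB@8
I4 mul r5 <- r5,r1: IF@5 ID@6 stall=1 (RAW on I2.r1 (WB@7)) EX@8 MEM@9 WB@10

Answer: 10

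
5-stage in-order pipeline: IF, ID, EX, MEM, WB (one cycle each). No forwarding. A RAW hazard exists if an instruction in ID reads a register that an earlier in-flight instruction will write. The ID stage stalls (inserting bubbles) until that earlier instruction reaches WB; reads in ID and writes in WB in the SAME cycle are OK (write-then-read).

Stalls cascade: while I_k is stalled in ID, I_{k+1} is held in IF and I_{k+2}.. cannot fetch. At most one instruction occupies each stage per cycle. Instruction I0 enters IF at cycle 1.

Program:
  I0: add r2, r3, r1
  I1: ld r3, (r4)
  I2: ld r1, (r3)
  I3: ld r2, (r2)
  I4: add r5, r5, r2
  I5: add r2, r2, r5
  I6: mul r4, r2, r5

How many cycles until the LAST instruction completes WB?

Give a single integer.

Answer: 19

Derivation:
I0 add r2 <- r3,r1: IF@1 ID@2 stall=0 (-) EX@3 MEM@4 WB@5
I1 ld r3 <- r4: IF@2 ID@3 stall=0 (-) EX@4 MEM@5 WB@6
I2 ld r1 <- r3: IF@3 ID@4 stall=2 (RAW on I1.r3 (WB@6)) EX@7 MEM@8 WB@9
I3 ld r2 <- r2: IF@4 ID@7 stall=0 (-) EX@8 MEM@9 WB@10
I4 add r5 <- r5,r2: IF@7 ID@8 stall=2 (RAW on I3.r2 (WB@10)) EX@11 MEM@12 WB@13
I5 add r2 <- r2,r5: IF@8 ID@11 stall=2 (RAW on I4.r5 (WB@13)) EX@14 MEM@15 WB@16
I6 mul r4 <- r2,r5: IF@11 ID@14 stall=2 (RAW on I5.r2 (WB@16)) EX@17 MEM@18 WB@19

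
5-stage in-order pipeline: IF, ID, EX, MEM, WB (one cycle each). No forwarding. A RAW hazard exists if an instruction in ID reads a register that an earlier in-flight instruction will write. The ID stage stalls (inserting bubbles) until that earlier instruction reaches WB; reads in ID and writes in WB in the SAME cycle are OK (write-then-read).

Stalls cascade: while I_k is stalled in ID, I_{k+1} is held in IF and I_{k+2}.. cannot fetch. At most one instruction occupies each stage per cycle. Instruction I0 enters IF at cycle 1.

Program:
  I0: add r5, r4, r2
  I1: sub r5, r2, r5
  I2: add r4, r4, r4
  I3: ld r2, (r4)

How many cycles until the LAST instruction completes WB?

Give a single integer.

Answer: 12

Derivation:
I0 add r5 <- r4,r2: IF@1 ID@2 stall=0 (-) EX@3 MEM@4 WB@5
I1 sub r5 <- r2,r5: IF@2 ID@3 stall=2 (RAW on I0.r5 (WB@5)) EX@6 MEM@7 WB@8
I2 add r4 <- r4,r4: IF@3 ID@6 stall=0 (-) EX@7 MEM@8 WB@9
I3 ld r2 <- r4: IF@6 ID@7 stall=2 (RAW on I2.r4 (WB@9)) EX@10 MEM@11 WB@12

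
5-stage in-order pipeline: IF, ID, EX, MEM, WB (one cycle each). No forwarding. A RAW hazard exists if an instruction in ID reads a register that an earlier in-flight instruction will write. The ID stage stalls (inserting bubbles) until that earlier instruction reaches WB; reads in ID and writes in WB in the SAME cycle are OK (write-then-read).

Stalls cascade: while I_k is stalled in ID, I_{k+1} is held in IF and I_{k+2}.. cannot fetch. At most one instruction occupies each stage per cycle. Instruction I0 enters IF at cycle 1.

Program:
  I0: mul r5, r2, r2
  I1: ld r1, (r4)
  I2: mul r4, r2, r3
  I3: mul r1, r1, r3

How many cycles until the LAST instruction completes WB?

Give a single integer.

I0 mul r5 <- r2,r2: IF@1 ID@2 stall=0 (-) EX@3 MEM@4 WB@5
I1 ld r1 <- r4: IF@2 ID@3 stall=0 (-) EX@4 MEM@5 WB@6
I2 mul r4 <- r2,r3: IF@3 ID@4 stall=0 (-) EX@5 MEM@6 WB@7
I3 mul r1 <- r1,r3: IF@4 ID@5 stall=1 (RAW on I1.r1 (WB@6)) EX@7 MEM@8 WB@9

Answer: 9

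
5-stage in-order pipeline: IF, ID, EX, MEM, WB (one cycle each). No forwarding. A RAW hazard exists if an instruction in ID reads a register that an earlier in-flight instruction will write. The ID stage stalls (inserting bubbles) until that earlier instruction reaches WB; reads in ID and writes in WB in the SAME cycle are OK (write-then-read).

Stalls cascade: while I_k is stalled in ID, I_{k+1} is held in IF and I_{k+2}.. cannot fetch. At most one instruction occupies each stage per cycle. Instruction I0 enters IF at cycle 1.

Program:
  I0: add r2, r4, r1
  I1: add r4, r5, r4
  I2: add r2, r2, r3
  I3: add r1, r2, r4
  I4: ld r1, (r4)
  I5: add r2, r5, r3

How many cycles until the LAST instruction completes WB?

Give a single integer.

Answer: 13

Derivation:
I0 add r2 <- r4,r1: IF@1 ID@2 stall=0 (-) EX@3 MEM@4 WB@5
I1 add r4 <- r5,r4: IF@2 ID@3 stall=0 (-) EX@4 MEM@5 WB@6
I2 add r2 <- r2,r3: IF@3 ID@4 stall=1 (RAW on I0.r2 (WB@5)) EX@6 MEM@7 WB@8
I3 add r1 <- r2,r4: IF@4 ID@6 stall=2 (RAW on I2.r2 (WB@8)) EX@9 MEM@10 WB@11
I4 ld r1 <- r4: IF@6 ID@9 stall=0 (-) EX@10 MEM@11 WB@12
I5 add r2 <- r5,r3: IF@9 ID@10 stall=0 (-) EX@11 MEM@12 WB@13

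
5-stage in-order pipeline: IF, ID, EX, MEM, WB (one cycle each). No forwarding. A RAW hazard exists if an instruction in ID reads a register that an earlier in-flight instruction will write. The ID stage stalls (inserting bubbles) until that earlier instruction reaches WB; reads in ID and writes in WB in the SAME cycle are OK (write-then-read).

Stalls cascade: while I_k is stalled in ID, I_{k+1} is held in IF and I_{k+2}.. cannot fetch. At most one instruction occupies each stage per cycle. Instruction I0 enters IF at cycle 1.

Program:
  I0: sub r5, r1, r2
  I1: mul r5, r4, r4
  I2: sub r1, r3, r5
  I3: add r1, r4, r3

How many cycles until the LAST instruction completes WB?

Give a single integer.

I0 sub r5 <- r1,r2: IF@1 ID@2 stall=0 (-) EX@3 MEM@4 WB@5
I1 mul r5 <- r4,r4: IF@2 ID@3 stall=0 (-) EX@4 MEM@5 WB@6
I2 sub r1 <- r3,r5: IF@3 ID@4 stall=2 (RAW on I1.r5 (WB@6)) EX@7 MEM@8 WB@9
I3 add r1 <- r4,r3: IF@4 ID@7 stall=0 (-) EX@8 MEM@9 WB@10

Answer: 10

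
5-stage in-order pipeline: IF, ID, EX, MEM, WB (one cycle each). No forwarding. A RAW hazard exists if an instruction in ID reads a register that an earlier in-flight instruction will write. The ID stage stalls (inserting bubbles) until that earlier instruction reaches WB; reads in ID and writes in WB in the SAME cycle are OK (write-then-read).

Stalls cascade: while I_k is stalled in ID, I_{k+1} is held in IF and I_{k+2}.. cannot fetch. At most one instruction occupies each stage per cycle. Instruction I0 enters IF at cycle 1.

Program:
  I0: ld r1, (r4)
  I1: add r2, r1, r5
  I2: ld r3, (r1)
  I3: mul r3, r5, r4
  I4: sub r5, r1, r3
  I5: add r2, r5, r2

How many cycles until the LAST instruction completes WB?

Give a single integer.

Answer: 16

Derivation:
I0 ld r1 <- r4: IF@1 ID@2 stall=0 (-) EX@3 MEM@4 WB@5
I1 add r2 <- r1,r5: IF@2 ID@3 stall=2 (RAW on I0.r1 (WB@5)) EX@6 MEM@7 WB@8
I2 ld r3 <- r1: IF@3 ID@6 stall=0 (-) EX@7 MEM@8 WB@9
I3 mul r3 <- r5,r4: IF@6 ID@7 stall=0 (-) EX@8 MEM@9 WB@10
I4 sub r5 <- r1,r3: IF@7 ID@8 stall=2 (RAW on I3.r3 (WB@10)) EX@11 MEM@12 WB@13
I5 add r2 <- r5,r2: IF@8 ID@11 stall=2 (RAW on I4.r5 (WB@13)) EX@14 MEM@15 WB@16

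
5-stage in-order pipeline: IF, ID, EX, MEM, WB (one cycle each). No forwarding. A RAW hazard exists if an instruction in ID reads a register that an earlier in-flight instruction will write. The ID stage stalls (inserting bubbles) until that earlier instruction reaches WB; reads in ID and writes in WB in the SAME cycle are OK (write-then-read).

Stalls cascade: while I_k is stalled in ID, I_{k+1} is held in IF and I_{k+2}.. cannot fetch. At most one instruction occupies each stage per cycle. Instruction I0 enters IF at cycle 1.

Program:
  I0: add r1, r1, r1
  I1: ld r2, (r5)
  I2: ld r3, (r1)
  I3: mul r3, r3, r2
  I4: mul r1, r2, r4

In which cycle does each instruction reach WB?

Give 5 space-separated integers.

I0 add r1 <- r1,r1: IF@1 ID@2 stall=0 (-) EX@3 MEM@4 WB@5
I1 ld r2 <- r5: IF@2 ID@3 stall=0 (-) EX@4 MEM@5 WB@6
I2 ld r3 <- r1: IF@3 ID@4 stall=1 (RAW on I0.r1 (WB@5)) EX@6 MEM@7 WB@8
I3 mul r3 <- r3,r2: IF@4 ID@6 stall=2 (RAW on I2.r3 (WB@8)) EX@9 MEM@10 WB@11
I4 mul r1 <- r2,r4: IF@6 ID@9 stall=0 (-) EX@10 MEM@11 WB@12

Answer: 5 6 8 11 12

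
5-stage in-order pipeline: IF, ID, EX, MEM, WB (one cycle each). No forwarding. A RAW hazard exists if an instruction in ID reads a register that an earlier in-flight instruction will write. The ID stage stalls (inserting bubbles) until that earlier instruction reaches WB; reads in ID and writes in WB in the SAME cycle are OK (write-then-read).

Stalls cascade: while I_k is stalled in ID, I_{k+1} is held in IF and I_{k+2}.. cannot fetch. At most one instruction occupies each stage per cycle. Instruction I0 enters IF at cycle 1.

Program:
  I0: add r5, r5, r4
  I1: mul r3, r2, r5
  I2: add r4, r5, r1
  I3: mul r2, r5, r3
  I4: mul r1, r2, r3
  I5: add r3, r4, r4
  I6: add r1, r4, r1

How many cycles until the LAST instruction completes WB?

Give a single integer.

Answer: 17

Derivation:
I0 add r5 <- r5,r4: IF@1 ID@2 stall=0 (-) EX@3 MEM@4 WB@5
I1 mul r3 <- r2,r5: IF@2 ID@3 stall=2 (RAW on I0.r5 (WB@5)) EX@6 MEM@7 WB@8
I2 add r4 <- r5,r1: IF@3 ID@6 stall=0 (-) EX@7 MEM@8 WB@9
I3 mul r2 <- r5,r3: IF@6 ID@7 stall=1 (RAW on I1.r3 (WB@8)) EX@9 MEM@10 WB@11
I4 mul r1 <- r2,r3: IF@7 ID@9 stall=2 (RAW on I3.r2 (WB@11)) EX@12 MEM@13 WB@14
I5 add r3 <- r4,r4: IF@9 ID@12 stall=0 (-) EX@13 MEM@14 WB@15
I6 add r1 <- r4,r1: IF@12 ID@13 stall=1 (RAW on I4.r1 (WB@14)) EX@15 MEM@16 WB@17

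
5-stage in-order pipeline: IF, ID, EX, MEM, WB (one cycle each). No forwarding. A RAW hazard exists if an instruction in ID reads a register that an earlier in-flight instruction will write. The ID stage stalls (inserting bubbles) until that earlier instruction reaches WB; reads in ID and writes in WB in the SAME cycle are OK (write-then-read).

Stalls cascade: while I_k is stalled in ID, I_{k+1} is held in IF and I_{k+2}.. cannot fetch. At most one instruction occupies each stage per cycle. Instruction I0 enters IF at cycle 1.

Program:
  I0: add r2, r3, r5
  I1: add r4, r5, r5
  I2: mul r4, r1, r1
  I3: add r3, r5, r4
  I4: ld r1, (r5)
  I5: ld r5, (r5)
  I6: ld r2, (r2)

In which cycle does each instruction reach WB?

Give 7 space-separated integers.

I0 add r2 <- r3,r5: IF@1 ID@2 stall=0 (-) EX@3 MEM@4 WB@5
I1 add r4 <- r5,r5: IF@2 ID@3 stall=0 (-) EX@4 MEM@5 WB@6
I2 mul r4 <- r1,r1: IF@3 ID@4 stall=0 (-) EX@5 MEM@6 WB@7
I3 add r3 <- r5,r4: IF@4 ID@5 stall=2 (RAW on I2.r4 (WB@7)) EX@8 MEM@9 WB@10
I4 ld r1 <- r5: IF@5 ID@8 stall=0 (-) EX@9 MEM@10 WB@11
I5 ld r5 <- r5: IF@8 ID@9 stall=0 (-) EX@10 MEM@11 WB@12
I6 ld r2 <- r2: IF@9 ID@10 stall=0 (-) EX@11 MEM@12 WB@13

Answer: 5 6 7 10 11 12 13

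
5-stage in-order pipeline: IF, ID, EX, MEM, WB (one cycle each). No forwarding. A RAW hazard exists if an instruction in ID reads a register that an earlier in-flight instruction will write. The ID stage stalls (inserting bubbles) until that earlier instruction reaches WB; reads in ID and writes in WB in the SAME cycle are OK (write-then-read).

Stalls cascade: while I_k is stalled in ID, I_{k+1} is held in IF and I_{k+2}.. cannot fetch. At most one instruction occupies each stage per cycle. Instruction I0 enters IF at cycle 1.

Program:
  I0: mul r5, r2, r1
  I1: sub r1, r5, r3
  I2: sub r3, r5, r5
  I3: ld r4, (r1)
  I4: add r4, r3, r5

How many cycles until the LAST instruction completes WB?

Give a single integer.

I0 mul r5 <- r2,r1: IF@1 ID@2 stall=0 (-) EX@3 MEM@4 WB@5
I1 sub r1 <- r5,r3: IF@2 ID@3 stall=2 (RAW on I0.r5 (WB@5)) EX@6 MEM@7 WB@8
I2 sub r3 <- r5,r5: IF@3 ID@6 stall=0 (-) EX@7 MEM@8 WB@9
I3 ld r4 <- r1: IF@6 ID@7 stall=1 (RAW on I1.r1 (WB@8)) EX@9 MEM@10 WB@11
I4 add r4 <- r3,r5: IF@7 ID@9 stall=0 (-) EX@10 MEM@11 WB@12

Answer: 12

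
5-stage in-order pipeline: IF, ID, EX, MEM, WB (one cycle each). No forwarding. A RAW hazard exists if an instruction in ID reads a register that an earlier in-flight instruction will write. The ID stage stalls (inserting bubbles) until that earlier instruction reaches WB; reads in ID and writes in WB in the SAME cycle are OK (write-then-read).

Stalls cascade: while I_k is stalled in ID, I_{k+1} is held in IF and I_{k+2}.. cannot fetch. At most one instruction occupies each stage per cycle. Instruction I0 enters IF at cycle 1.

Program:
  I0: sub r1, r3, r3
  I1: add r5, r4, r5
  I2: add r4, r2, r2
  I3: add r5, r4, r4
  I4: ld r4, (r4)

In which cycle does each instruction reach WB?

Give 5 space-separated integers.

Answer: 5 6 7 10 11

Derivation:
I0 sub r1 <- r3,r3: IF@1 ID@2 stall=0 (-) EX@3 MEM@4 WB@5
I1 add r5 <- r4,r5: IF@2 ID@3 stall=0 (-) EX@4 MEM@5 WB@6
I2 add r4 <- r2,r2: IF@3 ID@4 stall=0 (-) EX@5 MEM@6 WB@7
I3 add r5 <- r4,r4: IF@4 ID@5 stall=2 (RAW on I2.r4 (WB@7)) EX@8 MEM@9 WB@10
I4 ld r4 <- r4: IF@5 ID@8 stall=0 (-) EX@9 MEM@10 WB@11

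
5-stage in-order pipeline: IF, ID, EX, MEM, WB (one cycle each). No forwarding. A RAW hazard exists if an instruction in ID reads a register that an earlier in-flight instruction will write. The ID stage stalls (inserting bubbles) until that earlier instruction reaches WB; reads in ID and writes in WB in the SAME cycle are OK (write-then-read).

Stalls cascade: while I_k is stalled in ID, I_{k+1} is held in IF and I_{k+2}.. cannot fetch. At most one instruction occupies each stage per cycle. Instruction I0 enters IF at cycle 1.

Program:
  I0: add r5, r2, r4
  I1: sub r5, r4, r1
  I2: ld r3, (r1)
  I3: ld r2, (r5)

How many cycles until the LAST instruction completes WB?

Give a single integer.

Answer: 9

Derivation:
I0 add r5 <- r2,r4: IF@1 ID@2 stall=0 (-) EX@3 MEM@4 WB@5
I1 sub r5 <- r4,r1: IF@2 ID@3 stall=0 (-) EX@4 MEM@5 WB@6
I2 ld r3 <- r1: IF@3 ID@4 stall=0 (-) EX@5 MEM@6 WB@7
I3 ld r2 <- r5: IF@4 ID@5 stall=1 (RAW on I1.r5 (WB@6)) EX@7 MEM@8 WB@9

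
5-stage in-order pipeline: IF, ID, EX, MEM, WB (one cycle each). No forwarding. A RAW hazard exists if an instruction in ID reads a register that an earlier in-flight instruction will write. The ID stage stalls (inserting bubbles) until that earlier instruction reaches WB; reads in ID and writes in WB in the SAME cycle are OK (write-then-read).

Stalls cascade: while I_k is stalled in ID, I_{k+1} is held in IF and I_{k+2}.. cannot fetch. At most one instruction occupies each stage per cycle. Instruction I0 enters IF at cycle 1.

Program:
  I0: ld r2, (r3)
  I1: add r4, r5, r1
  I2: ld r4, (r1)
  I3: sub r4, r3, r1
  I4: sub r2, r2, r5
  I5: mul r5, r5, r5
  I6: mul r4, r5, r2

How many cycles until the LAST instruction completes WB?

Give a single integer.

Answer: 13

Derivation:
I0 ld r2 <- r3: IF@1 ID@2 stall=0 (-) EX@3 MEM@4 WB@5
I1 add r4 <- r5,r1: IF@2 ID@3 stall=0 (-) EX@4 MEM@5 WB@6
I2 ld r4 <- r1: IF@3 ID@4 stall=0 (-) EX@5 MEM@6 WB@7
I3 sub r4 <- r3,r1: IF@4 ID@5 stall=0 (-) EX@6 MEM@7 WB@8
I4 sub r2 <- r2,r5: IF@5 ID@6 stall=0 (-) EX@7 MEM@8 WB@9
I5 mul r5 <- r5,r5: IF@6 ID@7 stall=0 (-) EX@8 MEM@9 WB@10
I6 mul r4 <- r5,r2: IF@7 ID@8 stall=2 (RAW on I5.r5 (WB@10)) EX@11 MEM@12 WB@13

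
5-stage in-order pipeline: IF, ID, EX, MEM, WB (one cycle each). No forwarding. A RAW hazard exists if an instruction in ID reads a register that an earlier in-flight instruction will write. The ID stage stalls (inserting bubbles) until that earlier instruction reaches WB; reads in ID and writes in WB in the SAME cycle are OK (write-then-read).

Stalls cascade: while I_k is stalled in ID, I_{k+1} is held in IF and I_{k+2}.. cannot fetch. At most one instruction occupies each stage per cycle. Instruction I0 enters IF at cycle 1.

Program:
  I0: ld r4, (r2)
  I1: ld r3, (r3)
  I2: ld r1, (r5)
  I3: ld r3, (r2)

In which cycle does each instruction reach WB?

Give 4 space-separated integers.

I0 ld r4 <- r2: IF@1 ID@2 stall=0 (-) EX@3 MEM@4 WB@5
I1 ld r3 <- r3: IF@2 ID@3 stall=0 (-) EX@4 MEM@5 WB@6
I2 ld r1 <- r5: IF@3 ID@4 stall=0 (-) EX@5 MEM@6 WB@7
I3 ld r3 <- r2: IF@4 ID@5 stall=0 (-) EX@6 MEM@7 WB@8

Answer: 5 6 7 8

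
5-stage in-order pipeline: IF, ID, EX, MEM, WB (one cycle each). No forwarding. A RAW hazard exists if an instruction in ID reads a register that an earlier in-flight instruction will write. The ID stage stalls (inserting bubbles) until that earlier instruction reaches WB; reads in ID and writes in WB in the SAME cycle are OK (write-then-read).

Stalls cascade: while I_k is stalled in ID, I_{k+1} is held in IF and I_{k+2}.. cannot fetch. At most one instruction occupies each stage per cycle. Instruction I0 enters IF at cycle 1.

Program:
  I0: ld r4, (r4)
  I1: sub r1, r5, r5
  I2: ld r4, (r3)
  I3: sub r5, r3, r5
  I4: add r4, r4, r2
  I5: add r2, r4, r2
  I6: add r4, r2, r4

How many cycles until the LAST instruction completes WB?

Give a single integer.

Answer: 16

Derivation:
I0 ld r4 <- r4: IF@1 ID@2 stall=0 (-) EX@3 MEM@4 WB@5
I1 sub r1 <- r5,r5: IF@2 ID@3 stall=0 (-) EX@4 MEM@5 WB@6
I2 ld r4 <- r3: IF@3 ID@4 stall=0 (-) EX@5 MEM@6 WB@7
I3 sub r5 <- r3,r5: IF@4 ID@5 stall=0 (-) EX@6 MEM@7 WB@8
I4 add r4 <- r4,r2: IF@5 ID@6 stall=1 (RAW on I2.r4 (WB@7)) EX@8 MEM@9 WB@10
I5 add r2 <- r4,r2: IF@6 ID@8 stall=2 (RAW on I4.r4 (WB@10)) EX@11 MEM@12 WB@13
I6 add r4 <- r2,r4: IF@8 ID@11 stall=2 (RAW on I5.r2 (WB@13)) EX@14 MEM@15 WB@16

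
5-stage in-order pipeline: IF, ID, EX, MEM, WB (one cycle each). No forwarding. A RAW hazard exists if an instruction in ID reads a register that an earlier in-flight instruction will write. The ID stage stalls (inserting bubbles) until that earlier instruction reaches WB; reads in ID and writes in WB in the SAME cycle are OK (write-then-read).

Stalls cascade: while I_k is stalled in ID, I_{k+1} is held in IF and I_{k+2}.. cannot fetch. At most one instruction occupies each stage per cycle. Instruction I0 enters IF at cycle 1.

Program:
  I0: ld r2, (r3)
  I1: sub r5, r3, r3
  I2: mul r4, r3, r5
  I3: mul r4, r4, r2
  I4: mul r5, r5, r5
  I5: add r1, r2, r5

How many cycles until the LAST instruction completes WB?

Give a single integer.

Answer: 16

Derivation:
I0 ld r2 <- r3: IF@1 ID@2 stall=0 (-) EX@3 MEM@4 WB@5
I1 sub r5 <- r3,r3: IF@2 ID@3 stall=0 (-) EX@4 MEM@5 WB@6
I2 mul r4 <- r3,r5: IF@3 ID@4 stall=2 (RAW on I1.r5 (WB@6)) EX@7 MEM@8 WB@9
I3 mul r4 <- r4,r2: IF@4 ID@7 stall=2 (RAW on I2.r4 (WB@9)) EX@10 MEM@11 WB@12
I4 mul r5 <- r5,r5: IF@7 ID@10 stall=0 (-) EX@11 MEM@12 WB@13
I5 add r1 <- r2,r5: IF@10 ID@11 stall=2 (RAW on I4.r5 (WB@13)) EX@14 MEM@15 WB@16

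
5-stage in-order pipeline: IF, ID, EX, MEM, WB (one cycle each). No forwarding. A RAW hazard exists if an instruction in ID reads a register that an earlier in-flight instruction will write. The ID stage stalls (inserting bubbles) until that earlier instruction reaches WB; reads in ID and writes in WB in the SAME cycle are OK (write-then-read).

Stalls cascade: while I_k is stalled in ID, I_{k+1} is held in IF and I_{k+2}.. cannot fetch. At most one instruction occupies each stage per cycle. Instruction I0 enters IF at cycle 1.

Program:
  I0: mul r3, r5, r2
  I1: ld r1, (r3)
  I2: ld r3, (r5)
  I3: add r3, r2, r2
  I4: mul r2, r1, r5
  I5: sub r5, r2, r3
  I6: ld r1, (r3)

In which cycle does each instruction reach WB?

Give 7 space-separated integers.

I0 mul r3 <- r5,r2: IF@1 ID@2 stall=0 (-) EX@3 MEM@4 WB@5
I1 ld r1 <- r3: IF@2 ID@3 stall=2 (RAW on I0.r3 (WB@5)) EX@6 MEM@7 WB@8
I2 ld r3 <- r5: IF@3 ID@6 stall=0 (-) EX@7 MEM@8 WB@9
I3 add r3 <- r2,r2: IF@6 ID@7 stall=0 (-) EX@8 MEM@9 WB@10
I4 mul r2 <- r1,r5: IF@7 ID@8 stall=0 (-) EX@9 MEM@10 WB@11
I5 sub r5 <- r2,r3: IF@8 ID@9 stall=2 (RAW on I4.r2 (WB@11)) EX@12 MEM@13 WB@14
I6 ld r1 <- r3: IF@9 ID@12 stall=0 (-) EX@13 MEM@14 WB@15

Answer: 5 8 9 10 11 14 15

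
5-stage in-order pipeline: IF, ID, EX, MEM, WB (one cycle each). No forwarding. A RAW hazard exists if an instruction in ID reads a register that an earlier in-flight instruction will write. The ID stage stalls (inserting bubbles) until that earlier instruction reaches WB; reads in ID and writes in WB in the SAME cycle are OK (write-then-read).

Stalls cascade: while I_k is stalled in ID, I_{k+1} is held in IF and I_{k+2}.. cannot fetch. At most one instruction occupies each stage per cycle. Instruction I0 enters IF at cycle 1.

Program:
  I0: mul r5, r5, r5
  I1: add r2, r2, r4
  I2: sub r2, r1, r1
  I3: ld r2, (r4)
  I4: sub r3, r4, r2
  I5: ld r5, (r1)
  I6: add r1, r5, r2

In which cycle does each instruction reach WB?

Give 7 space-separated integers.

I0 mul r5 <- r5,r5: IF@1 ID@2 stall=0 (-) EX@3 MEM@4 WB@5
I1 add r2 <- r2,r4: IF@2 ID@3 stall=0 (-) EX@4 MEM@5 WB@6
I2 sub r2 <- r1,r1: IF@3 ID@4 stall=0 (-) EX@5 MEM@6 WB@7
I3 ld r2 <- r4: IF@4 ID@5 stall=0 (-) EX@6 MEM@7 WB@8
I4 sub r3 <- r4,r2: IF@5 ID@6 stall=2 (RAW on I3.r2 (WB@8)) EX@9 MEM@10 WB@11
I5 ld r5 <- r1: IF@6 ID@9 stall=0 (-) EX@10 MEM@11 WB@12
I6 add r1 <- r5,r2: IF@9 ID@10 stall=2 (RAW on I5.r5 (WB@12)) EX@13 MEM@14 WB@15

Answer: 5 6 7 8 11 12 15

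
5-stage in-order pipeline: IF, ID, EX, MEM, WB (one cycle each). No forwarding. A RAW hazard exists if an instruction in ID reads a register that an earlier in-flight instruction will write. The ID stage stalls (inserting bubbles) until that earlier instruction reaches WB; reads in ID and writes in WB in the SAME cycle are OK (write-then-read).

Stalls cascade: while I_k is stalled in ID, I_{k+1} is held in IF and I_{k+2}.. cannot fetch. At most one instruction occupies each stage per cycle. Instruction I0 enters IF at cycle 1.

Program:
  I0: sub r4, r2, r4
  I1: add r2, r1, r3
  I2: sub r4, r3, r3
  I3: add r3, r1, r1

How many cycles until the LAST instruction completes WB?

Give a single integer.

I0 sub r4 <- r2,r4: IF@1 ID@2 stall=0 (-) EX@3 MEM@4 WB@5
I1 add r2 <- r1,r3: IF@2 ID@3 stall=0 (-) EX@4 MEM@5 WB@6
I2 sub r4 <- r3,r3: IF@3 ID@4 stall=0 (-) EX@5 MEM@6 WB@7
I3 add r3 <- r1,r1: IF@4 ID@5 stall=0 (-) EX@6 MEM@7 WB@8

Answer: 8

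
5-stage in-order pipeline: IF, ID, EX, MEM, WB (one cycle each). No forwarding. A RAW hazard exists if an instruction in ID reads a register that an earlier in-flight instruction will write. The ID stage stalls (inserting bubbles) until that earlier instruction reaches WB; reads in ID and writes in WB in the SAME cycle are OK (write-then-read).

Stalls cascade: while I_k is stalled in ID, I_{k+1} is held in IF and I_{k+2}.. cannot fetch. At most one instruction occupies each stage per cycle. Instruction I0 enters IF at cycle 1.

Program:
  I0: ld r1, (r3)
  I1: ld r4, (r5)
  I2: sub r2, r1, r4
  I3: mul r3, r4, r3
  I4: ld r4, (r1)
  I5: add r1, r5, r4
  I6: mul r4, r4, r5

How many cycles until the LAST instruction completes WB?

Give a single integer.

Answer: 15

Derivation:
I0 ld r1 <- r3: IF@1 ID@2 stall=0 (-) EX@3 MEM@4 WB@5
I1 ld r4 <- r5: IF@2 ID@3 stall=0 (-) EX@4 MEM@5 WB@6
I2 sub r2 <- r1,r4: IF@3 ID@4 stall=2 (RAW on I1.r4 (WB@6)) EX@7 MEM@8 WB@9
I3 mul r3 <- r4,r3: IF@4 ID@7 stall=0 (-) EX@8 MEM@9 WB@10
I4 ld r4 <- r1: IF@7 ID@8 stall=0 (-) EX@9 MEM@10 WB@11
I5 add r1 <- r5,r4: IF@8 ID@9 stall=2 (RAW on I4.r4 (WB@11)) EX@12 MEM@13 WB@14
I6 mul r4 <- r4,r5: IF@9 ID@12 stall=0 (-) EX@13 MEM@14 WB@15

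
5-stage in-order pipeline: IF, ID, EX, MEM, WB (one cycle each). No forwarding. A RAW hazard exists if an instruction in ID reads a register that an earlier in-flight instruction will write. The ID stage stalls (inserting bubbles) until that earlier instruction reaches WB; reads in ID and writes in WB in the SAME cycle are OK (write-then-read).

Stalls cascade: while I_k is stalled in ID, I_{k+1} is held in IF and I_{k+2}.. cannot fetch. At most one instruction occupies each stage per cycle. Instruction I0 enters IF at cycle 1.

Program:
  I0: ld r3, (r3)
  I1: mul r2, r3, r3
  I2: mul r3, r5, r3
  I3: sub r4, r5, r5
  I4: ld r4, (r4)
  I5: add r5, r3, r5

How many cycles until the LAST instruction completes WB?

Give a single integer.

I0 ld r3 <- r3: IF@1 ID@2 stall=0 (-) EX@3 MEM@4 WB@5
I1 mul r2 <- r3,r3: IF@2 ID@3 stall=2 (RAW on I0.r3 (WB@5)) EX@6 MEM@7 WB@8
I2 mul r3 <- r5,r3: IF@3 ID@6 stall=0 (-) EX@7 MEM@8 WB@9
I3 sub r4 <- r5,r5: IF@6 ID@7 stall=0 (-) EX@8 MEM@9 WB@10
I4 ld r4 <- r4: IF@7 ID@8 stall=2 (RAW on I3.r4 (WB@10)) EX@11 MEM@12 WB@13
I5 add r5 <- r3,r5: IF@8 ID@11 stall=0 (-) EX@12 MEM@13 WB@14

Answer: 14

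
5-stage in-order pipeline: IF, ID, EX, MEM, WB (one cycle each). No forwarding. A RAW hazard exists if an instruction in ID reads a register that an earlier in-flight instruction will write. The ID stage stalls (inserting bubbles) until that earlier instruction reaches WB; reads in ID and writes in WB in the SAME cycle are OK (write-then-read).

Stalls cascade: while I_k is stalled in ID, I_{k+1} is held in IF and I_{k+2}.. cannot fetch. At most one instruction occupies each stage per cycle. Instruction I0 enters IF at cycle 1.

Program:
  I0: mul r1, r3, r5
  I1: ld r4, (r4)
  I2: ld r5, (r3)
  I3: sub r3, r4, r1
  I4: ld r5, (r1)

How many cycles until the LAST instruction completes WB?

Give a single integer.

I0 mul r1 <- r3,r5: IF@1 ID@2 stall=0 (-) EX@3 MEM@4 WB@5
I1 ld r4 <- r4: IF@2 ID@3 stall=0 (-) EX@4 MEM@5 WB@6
I2 ld r5 <- r3: IF@3 ID@4 stall=0 (-) EX@5 MEM@6 WB@7
I3 sub r3 <- r4,r1: IF@4 ID@5 stall=1 (RAW on I1.r4 (WB@6)) EX@7 MEM@8 WB@9
I4 ld r5 <- r1: IF@5 ID@7 stall=0 (-) EX@8 MEM@9 WB@10

Answer: 10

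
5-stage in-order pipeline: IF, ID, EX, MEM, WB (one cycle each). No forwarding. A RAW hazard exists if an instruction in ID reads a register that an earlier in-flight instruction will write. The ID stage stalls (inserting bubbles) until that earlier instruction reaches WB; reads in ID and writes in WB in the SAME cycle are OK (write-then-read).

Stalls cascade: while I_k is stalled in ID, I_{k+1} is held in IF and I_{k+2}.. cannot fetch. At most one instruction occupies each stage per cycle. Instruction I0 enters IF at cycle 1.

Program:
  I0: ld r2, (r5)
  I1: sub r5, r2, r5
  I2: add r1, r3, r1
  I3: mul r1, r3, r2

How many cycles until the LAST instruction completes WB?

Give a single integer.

Answer: 10

Derivation:
I0 ld r2 <- r5: IF@1 ID@2 stall=0 (-) EX@3 MEM@4 WB@5
I1 sub r5 <- r2,r5: IF@2 ID@3 stall=2 (RAW on I0.r2 (WB@5)) EX@6 MEM@7 WB@8
I2 add r1 <- r3,r1: IF@3 ID@6 stall=0 (-) EX@7 MEM@8 WB@9
I3 mul r1 <- r3,r2: IF@6 ID@7 stall=0 (-) EX@8 MEM@9 WB@10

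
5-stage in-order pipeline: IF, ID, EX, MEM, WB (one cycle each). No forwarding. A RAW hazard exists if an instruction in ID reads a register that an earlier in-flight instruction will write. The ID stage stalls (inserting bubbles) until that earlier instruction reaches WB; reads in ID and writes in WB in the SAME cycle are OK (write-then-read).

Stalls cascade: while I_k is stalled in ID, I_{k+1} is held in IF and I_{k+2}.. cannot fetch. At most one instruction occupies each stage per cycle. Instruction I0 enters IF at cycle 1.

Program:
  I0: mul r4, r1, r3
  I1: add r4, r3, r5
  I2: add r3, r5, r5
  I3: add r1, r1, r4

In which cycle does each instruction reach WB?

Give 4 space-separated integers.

I0 mul r4 <- r1,r3: IF@1 ID@2 stall=0 (-) EX@3 MEM@4 WB@5
I1 add r4 <- r3,r5: IF@2 ID@3 stall=0 (-) EX@4 MEM@5 WB@6
I2 add r3 <- r5,r5: IF@3 ID@4 stall=0 (-) EX@5 MEM@6 WB@7
I3 add r1 <- r1,r4: IF@4 ID@5 stall=1 (RAW on I1.r4 (WB@6)) EX@7 MEM@8 WB@9

Answer: 5 6 7 9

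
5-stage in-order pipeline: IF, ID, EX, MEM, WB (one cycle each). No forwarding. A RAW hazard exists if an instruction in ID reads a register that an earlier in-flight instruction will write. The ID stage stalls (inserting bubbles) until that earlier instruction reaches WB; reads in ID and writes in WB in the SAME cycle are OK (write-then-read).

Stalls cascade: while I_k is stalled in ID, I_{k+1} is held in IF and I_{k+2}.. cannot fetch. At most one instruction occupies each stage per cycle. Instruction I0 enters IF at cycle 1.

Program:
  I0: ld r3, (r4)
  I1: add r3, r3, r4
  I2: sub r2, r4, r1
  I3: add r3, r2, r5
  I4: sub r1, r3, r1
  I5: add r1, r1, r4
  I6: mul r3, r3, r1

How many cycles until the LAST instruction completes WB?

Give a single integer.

I0 ld r3 <- r4: IF@1 ID@2 stall=0 (-) EX@3 MEM@4 WB@5
I1 add r3 <- r3,r4: IF@2 ID@3 stall=2 (RAW on I0.r3 (WB@5)) EX@6 MEM@7 WB@8
I2 sub r2 <- r4,r1: IF@3 ID@6 stall=0 (-) EX@7 MEM@8 WB@9
I3 add r3 <- r2,r5: IF@6 ID@7 stall=2 (RAW on I2.r2 (WB@9)) EX@10 MEM@11 WB@12
I4 sub r1 <- r3,r1: IF@7 ID@10 stall=2 (RAW on I3.r3 (WB@12)) EX@13 MEM@14 WB@15
I5 add r1 <- r1,r4: IF@10 ID@13 stall=2 (RAW on I4.r1 (WB@15)) EX@16 MEM@17 WB@18
I6 mul r3 <- r3,r1: IF@13 ID@16 stall=2 (RAW on I5.r1 (WB@18)) EX@19 MEM@20 WB@21

Answer: 21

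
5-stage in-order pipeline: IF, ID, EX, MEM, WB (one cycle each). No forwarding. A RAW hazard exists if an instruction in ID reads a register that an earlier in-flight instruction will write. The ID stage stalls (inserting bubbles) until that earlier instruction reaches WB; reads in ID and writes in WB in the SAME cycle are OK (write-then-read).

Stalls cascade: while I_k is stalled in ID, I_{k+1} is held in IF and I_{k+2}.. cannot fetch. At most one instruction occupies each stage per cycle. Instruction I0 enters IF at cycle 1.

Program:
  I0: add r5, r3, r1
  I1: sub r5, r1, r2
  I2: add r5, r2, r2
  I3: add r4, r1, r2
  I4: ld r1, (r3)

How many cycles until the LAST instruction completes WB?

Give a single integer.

Answer: 9

Derivation:
I0 add r5 <- r3,r1: IF@1 ID@2 stall=0 (-) EX@3 MEM@4 WB@5
I1 sub r5 <- r1,r2: IF@2 ID@3 stall=0 (-) EX@4 MEM@5 WB@6
I2 add r5 <- r2,r2: IF@3 ID@4 stall=0 (-) EX@5 MEM@6 WB@7
I3 add r4 <- r1,r2: IF@4 ID@5 stall=0 (-) EX@6 MEM@7 WB@8
I4 ld r1 <- r3: IF@5 ID@6 stall=0 (-) EX@7 MEM@8 WB@9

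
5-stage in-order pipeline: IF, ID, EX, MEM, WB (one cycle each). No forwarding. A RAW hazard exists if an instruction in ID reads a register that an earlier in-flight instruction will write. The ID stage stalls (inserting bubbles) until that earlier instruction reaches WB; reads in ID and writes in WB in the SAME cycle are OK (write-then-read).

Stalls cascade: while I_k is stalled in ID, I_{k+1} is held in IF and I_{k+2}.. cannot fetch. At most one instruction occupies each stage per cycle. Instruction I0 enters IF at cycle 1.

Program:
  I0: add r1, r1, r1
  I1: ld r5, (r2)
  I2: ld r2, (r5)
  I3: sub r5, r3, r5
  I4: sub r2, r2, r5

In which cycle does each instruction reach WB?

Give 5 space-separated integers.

I0 add r1 <- r1,r1: IF@1 ID@2 stall=0 (-) EX@3 MEM@4 WB@5
I1 ld r5 <- r2: IF@2 ID@3 stall=0 (-) EX@4 MEM@5 WB@6
I2 ld r2 <- r5: IF@3 ID@4 stall=2 (RAW on I1.r5 (WB@6)) EX@7 MEM@8 WB@9
I3 sub r5 <- r3,r5: IF@4 ID@7 stall=0 (-) EX@8 MEM@9 WB@10
I4 sub r2 <- r2,r5: IF@7 ID@8 stall=2 (RAW on I3.r5 (WB@10)) EX@11 MEM@12 WB@13

Answer: 5 6 9 10 13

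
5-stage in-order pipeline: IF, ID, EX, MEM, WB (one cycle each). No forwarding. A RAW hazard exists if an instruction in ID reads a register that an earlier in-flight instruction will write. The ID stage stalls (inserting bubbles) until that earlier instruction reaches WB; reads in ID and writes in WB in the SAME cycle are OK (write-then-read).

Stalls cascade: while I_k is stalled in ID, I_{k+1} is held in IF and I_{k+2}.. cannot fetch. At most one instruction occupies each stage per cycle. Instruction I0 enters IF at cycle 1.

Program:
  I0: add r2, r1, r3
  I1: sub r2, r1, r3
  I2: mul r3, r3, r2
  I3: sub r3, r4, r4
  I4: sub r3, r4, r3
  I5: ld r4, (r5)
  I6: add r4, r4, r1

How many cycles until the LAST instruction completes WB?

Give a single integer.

I0 add r2 <- r1,r3: IF@1 ID@2 stall=0 (-) EX@3 MEM@4 WB@5
I1 sub r2 <- r1,r3: IF@2 ID@3 stall=0 (-) EX@4 MEM@5 WB@6
I2 mul r3 <- r3,r2: IF@3 ID@4 stall=2 (RAW on I1.r2 (WB@6)) EX@7 MEM@8 WB@9
I3 sub r3 <- r4,r4: IF@4 ID@7 stall=0 (-) EX@8 MEM@9 WB@10
I4 sub r3 <- r4,r3: IF@7 ID@8 stall=2 (RAW on I3.r3 (WB@10)) EX@11 MEM@12 WB@13
I5 ld r4 <- r5: IF@8 ID@11 stall=0 (-) EX@12 MEM@13 WB@14
I6 add r4 <- r4,r1: IF@11 ID@12 stall=2 (RAW on I5.r4 (WB@14)) EX@15 MEM@16 WB@17

Answer: 17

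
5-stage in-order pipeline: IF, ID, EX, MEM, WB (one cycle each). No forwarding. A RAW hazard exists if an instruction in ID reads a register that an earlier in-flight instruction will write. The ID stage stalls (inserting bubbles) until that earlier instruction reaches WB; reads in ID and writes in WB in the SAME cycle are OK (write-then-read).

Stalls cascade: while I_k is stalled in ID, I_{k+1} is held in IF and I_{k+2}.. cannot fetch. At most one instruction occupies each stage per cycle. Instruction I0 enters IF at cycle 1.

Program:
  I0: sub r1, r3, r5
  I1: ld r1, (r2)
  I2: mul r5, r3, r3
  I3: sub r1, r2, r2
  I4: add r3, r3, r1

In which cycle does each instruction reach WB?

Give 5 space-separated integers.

Answer: 5 6 7 8 11

Derivation:
I0 sub r1 <- r3,r5: IF@1 ID@2 stall=0 (-) EX@3 MEM@4 WB@5
I1 ld r1 <- r2: IF@2 ID@3 stall=0 (-) EX@4 MEM@5 WB@6
I2 mul r5 <- r3,r3: IF@3 ID@4 stall=0 (-) EX@5 MEM@6 WB@7
I3 sub r1 <- r2,r2: IF@4 ID@5 stall=0 (-) EX@6 MEM@7 WB@8
I4 add r3 <- r3,r1: IF@5 ID@6 stall=2 (RAW on I3.r1 (WB@8)) EX@9 MEM@10 WB@11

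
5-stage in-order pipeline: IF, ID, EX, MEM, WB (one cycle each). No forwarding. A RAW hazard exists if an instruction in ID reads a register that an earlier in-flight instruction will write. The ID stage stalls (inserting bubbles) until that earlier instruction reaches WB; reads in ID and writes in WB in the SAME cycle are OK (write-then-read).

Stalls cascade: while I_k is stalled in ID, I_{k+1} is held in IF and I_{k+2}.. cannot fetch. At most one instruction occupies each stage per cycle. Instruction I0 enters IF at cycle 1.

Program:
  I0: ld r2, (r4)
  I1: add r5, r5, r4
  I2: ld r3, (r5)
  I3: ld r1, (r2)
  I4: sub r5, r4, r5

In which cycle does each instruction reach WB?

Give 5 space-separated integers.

I0 ld r2 <- r4: IF@1 ID@2 stall=0 (-) EX@3 MEM@4 WB@5
I1 add r5 <- r5,r4: IF@2 ID@3 stall=0 (-) EX@4 MEM@5 WB@6
I2 ld r3 <- r5: IF@3 ID@4 stall=2 (RAW on I1.r5 (WB@6)) EX@7 MEM@8 WB@9
I3 ld r1 <- r2: IF@4 ID@7 stall=0 (-) EX@8 MEM@9 WB@10
I4 sub r5 <- r4,r5: IF@7 ID@8 stall=0 (-) EX@9 MEM@10 WB@11

Answer: 5 6 9 10 11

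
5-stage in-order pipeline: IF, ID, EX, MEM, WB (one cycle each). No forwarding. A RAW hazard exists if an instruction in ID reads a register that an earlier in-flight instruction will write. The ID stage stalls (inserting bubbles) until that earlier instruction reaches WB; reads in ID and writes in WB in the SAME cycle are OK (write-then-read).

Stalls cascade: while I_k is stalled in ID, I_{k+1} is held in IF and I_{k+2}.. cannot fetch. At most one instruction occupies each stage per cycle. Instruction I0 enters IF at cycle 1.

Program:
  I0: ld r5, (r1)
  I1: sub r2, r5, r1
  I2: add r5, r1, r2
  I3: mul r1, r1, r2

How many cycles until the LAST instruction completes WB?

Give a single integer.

I0 ld r5 <- r1: IF@1 ID@2 stall=0 (-) EX@3 MEM@4 WB@5
I1 sub r2 <- r5,r1: IF@2 ID@3 stall=2 (RAW on I0.r5 (WB@5)) EX@6 MEM@7 WB@8
I2 add r5 <- r1,r2: IF@3 ID@6 stall=2 (RAW on I1.r2 (WB@8)) EX@9 MEM@10 WB@11
I3 mul r1 <- r1,r2: IF@6 ID@9 stall=0 (-) EX@10 MEM@11 WB@12

Answer: 12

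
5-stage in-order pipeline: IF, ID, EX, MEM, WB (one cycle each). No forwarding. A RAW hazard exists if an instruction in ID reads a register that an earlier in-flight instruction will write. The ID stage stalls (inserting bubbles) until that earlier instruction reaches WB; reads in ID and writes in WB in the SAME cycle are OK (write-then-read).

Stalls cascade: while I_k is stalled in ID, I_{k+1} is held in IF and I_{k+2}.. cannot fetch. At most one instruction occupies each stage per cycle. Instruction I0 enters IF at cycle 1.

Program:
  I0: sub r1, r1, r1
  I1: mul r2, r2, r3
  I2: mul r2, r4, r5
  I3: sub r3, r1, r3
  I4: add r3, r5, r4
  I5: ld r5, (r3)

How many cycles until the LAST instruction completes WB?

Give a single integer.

Answer: 12

Derivation:
I0 sub r1 <- r1,r1: IF@1 ID@2 stall=0 (-) EX@3 MEM@4 WB@5
I1 mul r2 <- r2,r3: IF@2 ID@3 stall=0 (-) EX@4 MEM@5 WB@6
I2 mul r2 <- r4,r5: IF@3 ID@4 stall=0 (-) EX@5 MEM@6 WB@7
I3 sub r3 <- r1,r3: IF@4 ID@5 stall=0 (-) EX@6 MEM@7 WB@8
I4 add r3 <- r5,r4: IF@5 ID@6 stall=0 (-) EX@7 MEM@8 WB@9
I5 ld r5 <- r3: IF@6 ID@7 stall=2 (RAW on I4.r3 (WB@9)) EX@10 MEM@11 WB@12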